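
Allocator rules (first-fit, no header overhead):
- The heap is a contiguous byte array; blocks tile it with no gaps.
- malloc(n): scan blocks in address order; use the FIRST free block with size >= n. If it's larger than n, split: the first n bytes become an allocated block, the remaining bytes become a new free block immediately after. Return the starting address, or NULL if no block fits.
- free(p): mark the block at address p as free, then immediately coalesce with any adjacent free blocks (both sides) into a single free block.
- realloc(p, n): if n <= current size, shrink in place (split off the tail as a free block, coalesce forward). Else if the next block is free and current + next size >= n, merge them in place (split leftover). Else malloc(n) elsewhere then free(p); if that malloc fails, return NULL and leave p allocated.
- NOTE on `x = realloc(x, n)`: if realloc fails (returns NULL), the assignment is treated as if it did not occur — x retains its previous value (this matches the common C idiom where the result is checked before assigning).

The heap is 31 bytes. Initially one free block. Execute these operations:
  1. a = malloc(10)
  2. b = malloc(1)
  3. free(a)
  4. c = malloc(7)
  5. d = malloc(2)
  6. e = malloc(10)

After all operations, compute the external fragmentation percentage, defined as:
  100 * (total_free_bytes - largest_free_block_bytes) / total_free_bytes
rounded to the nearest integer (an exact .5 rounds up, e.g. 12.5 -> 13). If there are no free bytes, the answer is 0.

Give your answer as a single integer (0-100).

Answer: 9

Derivation:
Op 1: a = malloc(10) -> a = 0; heap: [0-9 ALLOC][10-30 FREE]
Op 2: b = malloc(1) -> b = 10; heap: [0-9 ALLOC][10-10 ALLOC][11-30 FREE]
Op 3: free(a) -> (freed a); heap: [0-9 FREE][10-10 ALLOC][11-30 FREE]
Op 4: c = malloc(7) -> c = 0; heap: [0-6 ALLOC][7-9 FREE][10-10 ALLOC][11-30 FREE]
Op 5: d = malloc(2) -> d = 7; heap: [0-6 ALLOC][7-8 ALLOC][9-9 FREE][10-10 ALLOC][11-30 FREE]
Op 6: e = malloc(10) -> e = 11; heap: [0-6 ALLOC][7-8 ALLOC][9-9 FREE][10-10 ALLOC][11-20 ALLOC][21-30 FREE]
Free blocks: [1 10] total_free=11 largest=10 -> 100*(11-10)/11 = 100/11 ≈ 9.091 -> rounds to 9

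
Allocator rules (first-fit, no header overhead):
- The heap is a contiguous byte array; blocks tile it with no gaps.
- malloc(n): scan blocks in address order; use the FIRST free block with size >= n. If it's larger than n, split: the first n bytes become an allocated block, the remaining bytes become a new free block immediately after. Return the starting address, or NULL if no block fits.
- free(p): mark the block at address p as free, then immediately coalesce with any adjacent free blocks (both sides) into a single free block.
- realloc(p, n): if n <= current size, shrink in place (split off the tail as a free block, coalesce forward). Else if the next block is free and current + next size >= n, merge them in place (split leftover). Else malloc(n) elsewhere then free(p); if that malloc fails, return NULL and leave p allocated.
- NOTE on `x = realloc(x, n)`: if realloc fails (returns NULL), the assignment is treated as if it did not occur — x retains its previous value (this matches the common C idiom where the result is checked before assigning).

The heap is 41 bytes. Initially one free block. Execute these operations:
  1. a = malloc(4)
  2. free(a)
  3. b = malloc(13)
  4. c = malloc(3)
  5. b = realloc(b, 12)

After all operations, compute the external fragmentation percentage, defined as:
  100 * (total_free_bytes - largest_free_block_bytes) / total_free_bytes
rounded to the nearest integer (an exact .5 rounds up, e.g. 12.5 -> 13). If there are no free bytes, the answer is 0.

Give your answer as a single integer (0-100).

Op 1: a = malloc(4) -> a = 0; heap: [0-3 ALLOC][4-40 FREE]
Op 2: free(a) -> (freed a); heap: [0-40 FREE]
Op 3: b = malloc(13) -> b = 0; heap: [0-12 ALLOC][13-40 FREE]
Op 4: c = malloc(3) -> c = 13; heap: [0-12 ALLOC][13-15 ALLOC][16-40 FREE]
Op 5: b = realloc(b, 12) -> b = 0; heap: [0-11 ALLOC][12-12 FREE][13-15 ALLOC][16-40 FREE]
Free blocks: [1 25] total_free=26 largest=25 -> 100*(26-25)/26 = 100/26 ≈ 3.846 -> rounds to 4

Answer: 4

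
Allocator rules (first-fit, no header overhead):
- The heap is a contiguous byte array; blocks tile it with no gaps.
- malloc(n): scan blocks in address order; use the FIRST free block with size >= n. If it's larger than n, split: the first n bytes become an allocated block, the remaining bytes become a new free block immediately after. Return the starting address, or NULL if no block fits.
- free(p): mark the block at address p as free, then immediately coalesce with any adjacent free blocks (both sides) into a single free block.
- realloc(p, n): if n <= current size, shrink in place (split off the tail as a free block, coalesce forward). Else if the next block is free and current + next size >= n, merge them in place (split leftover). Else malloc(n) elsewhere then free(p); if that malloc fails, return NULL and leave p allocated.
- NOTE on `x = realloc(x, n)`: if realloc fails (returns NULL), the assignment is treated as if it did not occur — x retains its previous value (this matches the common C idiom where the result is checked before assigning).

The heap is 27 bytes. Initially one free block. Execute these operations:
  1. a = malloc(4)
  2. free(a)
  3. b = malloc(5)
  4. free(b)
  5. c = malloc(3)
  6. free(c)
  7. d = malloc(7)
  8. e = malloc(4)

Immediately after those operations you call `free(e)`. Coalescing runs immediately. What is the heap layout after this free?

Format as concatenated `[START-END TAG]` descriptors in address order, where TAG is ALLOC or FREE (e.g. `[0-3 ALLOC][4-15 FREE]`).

Answer: [0-6 ALLOC][7-26 FREE]

Derivation:
Op 1: a = malloc(4) -> a = 0; heap: [0-3 ALLOC][4-26 FREE]
Op 2: free(a) -> (freed a); heap: [0-26 FREE]
Op 3: b = malloc(5) -> b = 0; heap: [0-4 ALLOC][5-26 FREE]
Op 4: free(b) -> (freed b); heap: [0-26 FREE]
Op 5: c = malloc(3) -> c = 0; heap: [0-2 ALLOC][3-26 FREE]
Op 6: free(c) -> (freed c); heap: [0-26 FREE]
Op 7: d = malloc(7) -> d = 0; heap: [0-6 ALLOC][7-26 FREE]
Op 8: e = malloc(4) -> e = 7; heap: [0-6 ALLOC][7-10 ALLOC][11-26 FREE]
free(e): e = 7 -> block [7-10 ALLOC]; mark free, coalesce with adjacent free neighbors -> [0-6 ALLOC][7-26 FREE]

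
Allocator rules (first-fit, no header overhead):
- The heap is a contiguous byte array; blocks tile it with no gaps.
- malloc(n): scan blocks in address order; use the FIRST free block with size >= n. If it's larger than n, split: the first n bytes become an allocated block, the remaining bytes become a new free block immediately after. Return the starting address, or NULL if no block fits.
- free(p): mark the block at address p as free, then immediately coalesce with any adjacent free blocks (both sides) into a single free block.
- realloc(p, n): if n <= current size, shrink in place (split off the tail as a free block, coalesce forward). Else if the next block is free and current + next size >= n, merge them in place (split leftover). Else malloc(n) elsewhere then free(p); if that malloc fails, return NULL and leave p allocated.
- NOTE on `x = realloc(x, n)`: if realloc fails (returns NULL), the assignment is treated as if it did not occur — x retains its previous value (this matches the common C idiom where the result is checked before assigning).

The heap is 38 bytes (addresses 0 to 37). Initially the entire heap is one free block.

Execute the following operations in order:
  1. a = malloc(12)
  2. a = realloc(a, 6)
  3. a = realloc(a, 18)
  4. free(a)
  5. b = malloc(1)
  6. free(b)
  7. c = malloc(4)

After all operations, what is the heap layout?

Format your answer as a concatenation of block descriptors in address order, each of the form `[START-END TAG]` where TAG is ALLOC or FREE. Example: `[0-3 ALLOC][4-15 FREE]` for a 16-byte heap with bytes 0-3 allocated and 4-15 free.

Answer: [0-3 ALLOC][4-37 FREE]

Derivation:
Op 1: a = malloc(12) -> a = 0; heap: [0-11 ALLOC][12-37 FREE]
Op 2: a = realloc(a, 6) -> a = 0; heap: [0-5 ALLOC][6-37 FREE]
Op 3: a = realloc(a, 18) -> a = 0; heap: [0-17 ALLOC][18-37 FREE]
Op 4: free(a) -> (freed a); heap: [0-37 FREE]
Op 5: b = malloc(1) -> b = 0; heap: [0-0 ALLOC][1-37 FREE]
Op 6: free(b) -> (freed b); heap: [0-37 FREE]
Op 7: c = malloc(4) -> c = 0; heap: [0-3 ALLOC][4-37 FREE]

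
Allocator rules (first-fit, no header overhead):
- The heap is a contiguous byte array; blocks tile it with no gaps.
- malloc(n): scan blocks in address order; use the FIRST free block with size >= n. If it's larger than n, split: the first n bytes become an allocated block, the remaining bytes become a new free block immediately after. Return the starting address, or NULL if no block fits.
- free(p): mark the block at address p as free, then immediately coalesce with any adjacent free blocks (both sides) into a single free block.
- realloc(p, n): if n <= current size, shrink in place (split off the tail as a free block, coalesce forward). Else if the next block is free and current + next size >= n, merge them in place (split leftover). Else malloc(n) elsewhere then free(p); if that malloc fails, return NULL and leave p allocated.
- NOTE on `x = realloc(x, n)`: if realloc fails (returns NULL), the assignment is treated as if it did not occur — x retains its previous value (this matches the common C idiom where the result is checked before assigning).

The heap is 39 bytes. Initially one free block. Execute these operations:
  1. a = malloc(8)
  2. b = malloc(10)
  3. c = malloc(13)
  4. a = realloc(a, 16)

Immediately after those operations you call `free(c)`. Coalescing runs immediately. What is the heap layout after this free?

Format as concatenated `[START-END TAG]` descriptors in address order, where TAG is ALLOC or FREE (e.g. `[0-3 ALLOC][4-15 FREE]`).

Op 1: a = malloc(8) -> a = 0; heap: [0-7 ALLOC][8-38 FREE]
Op 2: b = malloc(10) -> b = 8; heap: [0-7 ALLOC][8-17 ALLOC][18-38 FREE]
Op 3: c = malloc(13) -> c = 18; heap: [0-7 ALLOC][8-17 ALLOC][18-30 ALLOC][31-38 FREE]
Op 4: a = realloc(a, 16) -> NULL (a unchanged); heap: [0-7 ALLOC][8-17 ALLOC][18-30 ALLOC][31-38 FREE]
free(c): c = 18 -> block [18-30 ALLOC]; mark free, coalesce with adjacent free neighbors -> [0-7 ALLOC][8-17 ALLOC][18-38 FREE]

Answer: [0-7 ALLOC][8-17 ALLOC][18-38 FREE]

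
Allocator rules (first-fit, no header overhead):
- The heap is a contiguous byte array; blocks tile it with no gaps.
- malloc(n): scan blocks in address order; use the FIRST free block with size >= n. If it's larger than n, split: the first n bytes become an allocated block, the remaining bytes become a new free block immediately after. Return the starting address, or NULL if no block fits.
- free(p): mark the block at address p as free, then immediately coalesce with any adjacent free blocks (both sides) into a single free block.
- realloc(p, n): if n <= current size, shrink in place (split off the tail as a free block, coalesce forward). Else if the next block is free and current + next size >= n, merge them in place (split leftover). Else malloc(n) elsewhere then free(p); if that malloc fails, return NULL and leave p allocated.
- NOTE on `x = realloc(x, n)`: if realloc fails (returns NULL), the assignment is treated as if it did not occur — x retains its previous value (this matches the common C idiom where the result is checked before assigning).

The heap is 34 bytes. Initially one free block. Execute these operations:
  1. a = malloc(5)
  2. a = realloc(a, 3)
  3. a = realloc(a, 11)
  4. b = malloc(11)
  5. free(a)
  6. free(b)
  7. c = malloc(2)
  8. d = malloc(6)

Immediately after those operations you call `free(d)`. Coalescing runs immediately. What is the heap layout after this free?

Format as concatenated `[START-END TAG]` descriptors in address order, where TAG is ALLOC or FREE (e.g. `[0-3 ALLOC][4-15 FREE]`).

Op 1: a = malloc(5) -> a = 0; heap: [0-4 ALLOC][5-33 FREE]
Op 2: a = realloc(a, 3) -> a = 0; heap: [0-2 ALLOC][3-33 FREE]
Op 3: a = realloc(a, 11) -> a = 0; heap: [0-10 ALLOC][11-33 FREE]
Op 4: b = malloc(11) -> b = 11; heap: [0-10 ALLOC][11-21 ALLOC][22-33 FREE]
Op 5: free(a) -> (freed a); heap: [0-10 FREE][11-21 ALLOC][22-33 FREE]
Op 6: free(b) -> (freed b); heap: [0-33 FREE]
Op 7: c = malloc(2) -> c = 0; heap: [0-1 ALLOC][2-33 FREE]
Op 8: d = malloc(6) -> d = 2; heap: [0-1 ALLOC][2-7 ALLOC][8-33 FREE]
free(d): d = 2 -> block [2-7 ALLOC]; mark free, coalesce with adjacent free neighbors -> [0-1 ALLOC][2-33 FREE]

Answer: [0-1 ALLOC][2-33 FREE]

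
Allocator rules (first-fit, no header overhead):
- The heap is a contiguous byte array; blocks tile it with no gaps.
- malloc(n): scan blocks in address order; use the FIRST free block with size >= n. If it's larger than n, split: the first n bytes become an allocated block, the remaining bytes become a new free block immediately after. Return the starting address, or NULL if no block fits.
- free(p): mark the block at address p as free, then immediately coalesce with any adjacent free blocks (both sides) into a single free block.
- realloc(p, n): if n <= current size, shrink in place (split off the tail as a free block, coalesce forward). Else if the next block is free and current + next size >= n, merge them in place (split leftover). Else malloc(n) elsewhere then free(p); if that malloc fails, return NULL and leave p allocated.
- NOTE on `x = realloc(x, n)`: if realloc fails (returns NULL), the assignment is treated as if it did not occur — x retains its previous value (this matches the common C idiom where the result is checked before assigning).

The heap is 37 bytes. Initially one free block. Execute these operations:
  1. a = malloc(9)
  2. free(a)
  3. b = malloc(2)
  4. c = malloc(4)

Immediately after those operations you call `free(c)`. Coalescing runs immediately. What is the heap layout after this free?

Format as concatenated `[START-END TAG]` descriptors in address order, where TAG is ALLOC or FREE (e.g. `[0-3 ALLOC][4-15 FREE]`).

Answer: [0-1 ALLOC][2-36 FREE]

Derivation:
Op 1: a = malloc(9) -> a = 0; heap: [0-8 ALLOC][9-36 FREE]
Op 2: free(a) -> (freed a); heap: [0-36 FREE]
Op 3: b = malloc(2) -> b = 0; heap: [0-1 ALLOC][2-36 FREE]
Op 4: c = malloc(4) -> c = 2; heap: [0-1 ALLOC][2-5 ALLOC][6-36 FREE]
free(c): c = 2 -> block [2-5 ALLOC]; mark free, coalesce with adjacent free neighbors -> [0-1 ALLOC][2-36 FREE]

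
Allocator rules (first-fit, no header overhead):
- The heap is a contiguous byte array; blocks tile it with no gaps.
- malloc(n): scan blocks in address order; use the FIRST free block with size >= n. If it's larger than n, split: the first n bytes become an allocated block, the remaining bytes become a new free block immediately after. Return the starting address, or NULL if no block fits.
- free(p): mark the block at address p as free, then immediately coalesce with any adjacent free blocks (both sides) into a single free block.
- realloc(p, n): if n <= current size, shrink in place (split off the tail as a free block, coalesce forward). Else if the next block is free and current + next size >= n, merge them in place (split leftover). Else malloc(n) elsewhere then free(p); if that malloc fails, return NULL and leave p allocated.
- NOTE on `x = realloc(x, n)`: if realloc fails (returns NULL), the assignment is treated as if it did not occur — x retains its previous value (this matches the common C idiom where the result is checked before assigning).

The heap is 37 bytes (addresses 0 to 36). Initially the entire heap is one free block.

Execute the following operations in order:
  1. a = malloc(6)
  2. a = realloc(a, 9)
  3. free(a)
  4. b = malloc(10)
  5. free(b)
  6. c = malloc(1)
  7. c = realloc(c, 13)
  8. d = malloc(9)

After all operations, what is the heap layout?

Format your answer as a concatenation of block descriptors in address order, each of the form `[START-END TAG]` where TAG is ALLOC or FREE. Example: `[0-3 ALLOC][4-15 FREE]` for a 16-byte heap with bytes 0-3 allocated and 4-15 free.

Op 1: a = malloc(6) -> a = 0; heap: [0-5 ALLOC][6-36 FREE]
Op 2: a = realloc(a, 9) -> a = 0; heap: [0-8 ALLOC][9-36 FREE]
Op 3: free(a) -> (freed a); heap: [0-36 FREE]
Op 4: b = malloc(10) -> b = 0; heap: [0-9 ALLOC][10-36 FREE]
Op 5: free(b) -> (freed b); heap: [0-36 FREE]
Op 6: c = malloc(1) -> c = 0; heap: [0-0 ALLOC][1-36 FREE]
Op 7: c = realloc(c, 13) -> c = 0; heap: [0-12 ALLOC][13-36 FREE]
Op 8: d = malloc(9) -> d = 13; heap: [0-12 ALLOC][13-21 ALLOC][22-36 FREE]

Answer: [0-12 ALLOC][13-21 ALLOC][22-36 FREE]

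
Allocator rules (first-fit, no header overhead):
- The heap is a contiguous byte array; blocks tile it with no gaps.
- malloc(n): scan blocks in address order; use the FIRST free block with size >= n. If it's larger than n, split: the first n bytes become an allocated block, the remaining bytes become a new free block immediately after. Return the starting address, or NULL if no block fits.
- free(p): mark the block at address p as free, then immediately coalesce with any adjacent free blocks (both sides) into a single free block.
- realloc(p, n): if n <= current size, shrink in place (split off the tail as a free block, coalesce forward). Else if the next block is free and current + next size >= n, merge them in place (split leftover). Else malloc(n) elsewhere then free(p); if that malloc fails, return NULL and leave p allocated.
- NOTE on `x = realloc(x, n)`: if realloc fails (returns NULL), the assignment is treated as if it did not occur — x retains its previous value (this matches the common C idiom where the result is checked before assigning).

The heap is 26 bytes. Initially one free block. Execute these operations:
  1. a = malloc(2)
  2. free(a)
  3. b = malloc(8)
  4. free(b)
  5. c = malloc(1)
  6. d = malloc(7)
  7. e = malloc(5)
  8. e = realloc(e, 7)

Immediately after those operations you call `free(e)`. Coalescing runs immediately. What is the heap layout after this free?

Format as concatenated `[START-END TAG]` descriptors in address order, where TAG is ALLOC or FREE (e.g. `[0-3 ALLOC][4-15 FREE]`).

Op 1: a = malloc(2) -> a = 0; heap: [0-1 ALLOC][2-25 FREE]
Op 2: free(a) -> (freed a); heap: [0-25 FREE]
Op 3: b = malloc(8) -> b = 0; heap: [0-7 ALLOC][8-25 FREE]
Op 4: free(b) -> (freed b); heap: [0-25 FREE]
Op 5: c = malloc(1) -> c = 0; heap: [0-0 ALLOC][1-25 FREE]
Op 6: d = malloc(7) -> d = 1; heap: [0-0 ALLOC][1-7 ALLOC][8-25 FREE]
Op 7: e = malloc(5) -> e = 8; heap: [0-0 ALLOC][1-7 ALLOC][8-12 ALLOC][13-25 FREE]
Op 8: e = realloc(e, 7) -> e = 8; heap: [0-0 ALLOC][1-7 ALLOC][8-14 ALLOC][15-25 FREE]
free(e): e = 8 -> block [8-14 ALLOC]; mark free, coalesce with adjacent free neighbors -> [0-0 ALLOC][1-7 ALLOC][8-25 FREE]

Answer: [0-0 ALLOC][1-7 ALLOC][8-25 FREE]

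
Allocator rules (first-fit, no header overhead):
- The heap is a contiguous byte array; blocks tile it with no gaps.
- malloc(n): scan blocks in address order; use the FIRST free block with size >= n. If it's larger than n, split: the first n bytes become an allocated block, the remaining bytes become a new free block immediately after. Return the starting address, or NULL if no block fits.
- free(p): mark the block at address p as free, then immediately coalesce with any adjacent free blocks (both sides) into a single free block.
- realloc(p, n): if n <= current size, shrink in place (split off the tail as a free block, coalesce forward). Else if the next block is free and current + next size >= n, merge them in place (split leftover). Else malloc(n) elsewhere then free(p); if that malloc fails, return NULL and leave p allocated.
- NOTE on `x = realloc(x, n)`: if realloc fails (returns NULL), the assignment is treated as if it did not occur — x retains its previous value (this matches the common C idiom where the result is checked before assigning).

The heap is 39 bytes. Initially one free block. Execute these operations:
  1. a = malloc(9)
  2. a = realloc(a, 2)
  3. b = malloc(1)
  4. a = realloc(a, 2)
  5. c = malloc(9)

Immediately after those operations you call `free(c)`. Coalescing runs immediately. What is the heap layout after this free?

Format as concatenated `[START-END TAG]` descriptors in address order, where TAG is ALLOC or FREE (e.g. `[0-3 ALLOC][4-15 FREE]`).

Answer: [0-1 ALLOC][2-2 ALLOC][3-38 FREE]

Derivation:
Op 1: a = malloc(9) -> a = 0; heap: [0-8 ALLOC][9-38 FREE]
Op 2: a = realloc(a, 2) -> a = 0; heap: [0-1 ALLOC][2-38 FREE]
Op 3: b = malloc(1) -> b = 2; heap: [0-1 ALLOC][2-2 ALLOC][3-38 FREE]
Op 4: a = realloc(a, 2) -> a = 0; heap: [0-1 ALLOC][2-2 ALLOC][3-38 FREE]
Op 5: c = malloc(9) -> c = 3; heap: [0-1 ALLOC][2-2 ALLOC][3-11 ALLOC][12-38 FREE]
free(c): c = 3 -> block [3-11 ALLOC]; mark free, coalesce with adjacent free neighbors -> [0-1 ALLOC][2-2 ALLOC][3-38 FREE]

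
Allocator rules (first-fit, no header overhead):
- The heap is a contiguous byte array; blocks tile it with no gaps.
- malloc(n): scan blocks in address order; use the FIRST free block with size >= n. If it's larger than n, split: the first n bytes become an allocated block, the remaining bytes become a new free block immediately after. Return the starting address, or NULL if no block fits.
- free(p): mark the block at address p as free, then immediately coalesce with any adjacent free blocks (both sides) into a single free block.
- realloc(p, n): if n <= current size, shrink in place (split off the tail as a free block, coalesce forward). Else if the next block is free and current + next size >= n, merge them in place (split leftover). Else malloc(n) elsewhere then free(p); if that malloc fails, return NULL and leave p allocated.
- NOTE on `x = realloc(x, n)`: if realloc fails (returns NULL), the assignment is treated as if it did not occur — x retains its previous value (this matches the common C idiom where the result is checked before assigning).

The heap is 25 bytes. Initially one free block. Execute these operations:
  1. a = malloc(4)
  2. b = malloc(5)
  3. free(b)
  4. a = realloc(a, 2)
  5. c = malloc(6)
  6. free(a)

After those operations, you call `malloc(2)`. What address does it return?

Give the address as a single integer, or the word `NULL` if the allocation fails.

Op 1: a = malloc(4) -> a = 0; heap: [0-3 ALLOC][4-24 FREE]
Op 2: b = malloc(5) -> b = 4; heap: [0-3 ALLOC][4-8 ALLOC][9-24 FREE]
Op 3: free(b) -> (freed b); heap: [0-3 ALLOC][4-24 FREE]
Op 4: a = realloc(a, 2) -> a = 0; heap: [0-1 ALLOC][2-24 FREE]
Op 5: c = malloc(6) -> c = 2; heap: [0-1 ALLOC][2-7 ALLOC][8-24 FREE]
Op 6: free(a) -> (freed a); heap: [0-1 FREE][2-7 ALLOC][8-24 FREE]
malloc(2): first-fit scan over [0-1 FREE][2-7 ALLOC][8-24 FREE] -> 0

Answer: 0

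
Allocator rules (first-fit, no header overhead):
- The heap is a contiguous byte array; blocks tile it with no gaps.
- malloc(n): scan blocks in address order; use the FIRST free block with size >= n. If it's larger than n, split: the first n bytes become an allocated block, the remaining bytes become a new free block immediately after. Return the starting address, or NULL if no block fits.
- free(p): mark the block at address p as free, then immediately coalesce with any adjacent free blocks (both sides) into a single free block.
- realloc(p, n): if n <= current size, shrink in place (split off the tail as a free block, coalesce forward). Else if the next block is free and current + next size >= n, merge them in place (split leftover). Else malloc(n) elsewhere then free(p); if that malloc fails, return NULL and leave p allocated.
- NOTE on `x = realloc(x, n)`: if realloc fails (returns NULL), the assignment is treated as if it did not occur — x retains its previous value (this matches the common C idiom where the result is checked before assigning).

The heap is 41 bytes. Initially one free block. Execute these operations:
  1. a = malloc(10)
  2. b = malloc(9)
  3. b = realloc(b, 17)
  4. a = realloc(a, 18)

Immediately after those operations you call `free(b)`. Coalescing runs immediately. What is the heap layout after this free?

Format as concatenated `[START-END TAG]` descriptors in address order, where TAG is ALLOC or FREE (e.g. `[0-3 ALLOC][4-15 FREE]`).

Op 1: a = malloc(10) -> a = 0; heap: [0-9 ALLOC][10-40 FREE]
Op 2: b = malloc(9) -> b = 10; heap: [0-9 ALLOC][10-18 ALLOC][19-40 FREE]
Op 3: b = realloc(b, 17) -> b = 10; heap: [0-9 ALLOC][10-26 ALLOC][27-40 FREE]
Op 4: a = realloc(a, 18) -> NULL (a unchanged); heap: [0-9 ALLOC][10-26 ALLOC][27-40 FREE]
free(b): b = 10 -> block [10-26 ALLOC]; mark free, coalesce with adjacent free neighbors -> [0-9 ALLOC][10-40 FREE]

Answer: [0-9 ALLOC][10-40 FREE]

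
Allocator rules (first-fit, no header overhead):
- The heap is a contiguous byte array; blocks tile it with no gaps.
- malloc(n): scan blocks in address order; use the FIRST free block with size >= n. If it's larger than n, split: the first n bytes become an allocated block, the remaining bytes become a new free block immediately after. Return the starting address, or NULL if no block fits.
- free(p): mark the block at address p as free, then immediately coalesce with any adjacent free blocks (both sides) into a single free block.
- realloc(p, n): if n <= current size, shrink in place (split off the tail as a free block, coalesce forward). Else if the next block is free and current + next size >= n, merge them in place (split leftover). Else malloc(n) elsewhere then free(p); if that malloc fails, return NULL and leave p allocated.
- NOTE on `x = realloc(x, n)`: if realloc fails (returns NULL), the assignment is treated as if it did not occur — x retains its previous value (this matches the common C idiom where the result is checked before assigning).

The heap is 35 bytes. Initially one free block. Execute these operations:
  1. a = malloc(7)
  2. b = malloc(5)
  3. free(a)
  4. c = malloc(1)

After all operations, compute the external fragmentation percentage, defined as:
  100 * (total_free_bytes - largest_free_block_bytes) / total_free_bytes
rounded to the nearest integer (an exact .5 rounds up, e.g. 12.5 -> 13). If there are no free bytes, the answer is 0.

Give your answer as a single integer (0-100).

Answer: 21

Derivation:
Op 1: a = malloc(7) -> a = 0; heap: [0-6 ALLOC][7-34 FREE]
Op 2: b = malloc(5) -> b = 7; heap: [0-6 ALLOC][7-11 ALLOC][12-34 FREE]
Op 3: free(a) -> (freed a); heap: [0-6 FREE][7-11 ALLOC][12-34 FREE]
Op 4: c = malloc(1) -> c = 0; heap: [0-0 ALLOC][1-6 FREE][7-11 ALLOC][12-34 FREE]
Free blocks: [6 23] total_free=29 largest=23 -> 100*(29-23)/29 = 600/29 ≈ 20.690 -> rounds to 21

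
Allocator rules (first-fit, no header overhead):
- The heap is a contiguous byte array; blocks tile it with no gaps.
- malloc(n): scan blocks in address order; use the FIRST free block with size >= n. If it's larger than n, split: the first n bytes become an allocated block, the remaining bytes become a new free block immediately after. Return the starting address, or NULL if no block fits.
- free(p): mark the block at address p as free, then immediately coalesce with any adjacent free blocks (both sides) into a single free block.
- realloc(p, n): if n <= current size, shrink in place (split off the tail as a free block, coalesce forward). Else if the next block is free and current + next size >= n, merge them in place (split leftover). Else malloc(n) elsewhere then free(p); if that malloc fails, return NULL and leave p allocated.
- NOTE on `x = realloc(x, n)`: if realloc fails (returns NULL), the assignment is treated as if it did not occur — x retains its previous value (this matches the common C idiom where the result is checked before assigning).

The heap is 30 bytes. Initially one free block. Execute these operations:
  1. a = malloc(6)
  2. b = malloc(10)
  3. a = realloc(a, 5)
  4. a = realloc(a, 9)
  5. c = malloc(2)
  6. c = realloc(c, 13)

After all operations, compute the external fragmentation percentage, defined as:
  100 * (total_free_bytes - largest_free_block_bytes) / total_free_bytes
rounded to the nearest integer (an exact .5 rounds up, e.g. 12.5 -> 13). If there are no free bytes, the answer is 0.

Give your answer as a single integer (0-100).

Op 1: a = malloc(6) -> a = 0; heap: [0-5 ALLOC][6-29 FREE]
Op 2: b = malloc(10) -> b = 6; heap: [0-5 ALLOC][6-15 ALLOC][16-29 FREE]
Op 3: a = realloc(a, 5) -> a = 0; heap: [0-4 ALLOC][5-5 FREE][6-15 ALLOC][16-29 FREE]
Op 4: a = realloc(a, 9) -> a = 16; heap: [0-5 FREE][6-15 ALLOC][16-24 ALLOC][25-29 FREE]
Op 5: c = malloc(2) -> c = 0; heap: [0-1 ALLOC][2-5 FREE][6-15 ALLOC][16-24 ALLOC][25-29 FREE]
Op 6: c = realloc(c, 13) -> NULL (c unchanged); heap: [0-1 ALLOC][2-5 FREE][6-15 ALLOC][16-24 ALLOC][25-29 FREE]
Free blocks: [4 5] total_free=9 largest=5 -> 100*(9-5)/9 = 400/9 ≈ 44.444 -> rounds to 44

Answer: 44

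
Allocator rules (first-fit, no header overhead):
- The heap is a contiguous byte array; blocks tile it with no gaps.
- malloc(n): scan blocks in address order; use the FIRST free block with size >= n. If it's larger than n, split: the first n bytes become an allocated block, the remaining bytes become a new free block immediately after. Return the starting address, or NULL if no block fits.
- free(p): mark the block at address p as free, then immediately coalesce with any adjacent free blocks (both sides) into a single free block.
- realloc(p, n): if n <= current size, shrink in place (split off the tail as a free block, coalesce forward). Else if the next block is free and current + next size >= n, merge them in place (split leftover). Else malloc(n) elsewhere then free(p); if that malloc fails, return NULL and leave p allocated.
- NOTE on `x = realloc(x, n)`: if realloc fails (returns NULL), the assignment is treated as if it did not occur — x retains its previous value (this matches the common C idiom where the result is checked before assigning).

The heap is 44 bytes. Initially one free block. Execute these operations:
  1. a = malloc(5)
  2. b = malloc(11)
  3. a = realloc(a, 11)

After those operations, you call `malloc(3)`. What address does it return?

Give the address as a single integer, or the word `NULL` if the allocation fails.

Answer: 0

Derivation:
Op 1: a = malloc(5) -> a = 0; heap: [0-4 ALLOC][5-43 FREE]
Op 2: b = malloc(11) -> b = 5; heap: [0-4 ALLOC][5-15 ALLOC][16-43 FREE]
Op 3: a = realloc(a, 11) -> a = 16; heap: [0-4 FREE][5-15 ALLOC][16-26 ALLOC][27-43 FREE]
malloc(3): first-fit scan over [0-4 FREE][5-15 ALLOC][16-26 ALLOC][27-43 FREE] -> 0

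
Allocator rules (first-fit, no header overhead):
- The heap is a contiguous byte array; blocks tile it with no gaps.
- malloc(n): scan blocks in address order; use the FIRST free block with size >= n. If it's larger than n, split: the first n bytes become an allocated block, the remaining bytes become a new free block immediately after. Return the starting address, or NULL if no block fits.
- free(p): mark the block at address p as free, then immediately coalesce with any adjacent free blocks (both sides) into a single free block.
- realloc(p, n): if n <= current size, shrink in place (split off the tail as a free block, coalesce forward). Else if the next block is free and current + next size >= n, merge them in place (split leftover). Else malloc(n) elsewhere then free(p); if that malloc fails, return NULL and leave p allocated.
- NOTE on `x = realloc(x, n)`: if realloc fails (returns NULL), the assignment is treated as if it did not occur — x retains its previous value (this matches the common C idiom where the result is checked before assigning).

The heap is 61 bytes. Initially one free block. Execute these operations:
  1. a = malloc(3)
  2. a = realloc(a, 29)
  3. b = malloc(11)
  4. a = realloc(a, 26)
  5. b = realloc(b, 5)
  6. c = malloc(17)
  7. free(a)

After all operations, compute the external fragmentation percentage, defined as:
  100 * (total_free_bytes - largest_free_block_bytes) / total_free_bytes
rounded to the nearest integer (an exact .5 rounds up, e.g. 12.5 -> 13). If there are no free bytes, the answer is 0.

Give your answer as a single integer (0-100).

Answer: 26

Derivation:
Op 1: a = malloc(3) -> a = 0; heap: [0-2 ALLOC][3-60 FREE]
Op 2: a = realloc(a, 29) -> a = 0; heap: [0-28 ALLOC][29-60 FREE]
Op 3: b = malloc(11) -> b = 29; heap: [0-28 ALLOC][29-39 ALLOC][40-60 FREE]
Op 4: a = realloc(a, 26) -> a = 0; heap: [0-25 ALLOC][26-28 FREE][29-39 ALLOC][40-60 FREE]
Op 5: b = realloc(b, 5) -> b = 29; heap: [0-25 ALLOC][26-28 FREE][29-33 ALLOC][34-60 FREE]
Op 6: c = malloc(17) -> c = 34; heap: [0-25 ALLOC][26-28 FREE][29-33 ALLOC][34-50 ALLOC][51-60 FREE]
Op 7: free(a) -> (freed a); heap: [0-28 FREE][29-33 ALLOC][34-50 ALLOC][51-60 FREE]
Free blocks: [29 10] total_free=39 largest=29 -> 100*(39-29)/39 = 1000/39 ≈ 25.641 -> rounds to 26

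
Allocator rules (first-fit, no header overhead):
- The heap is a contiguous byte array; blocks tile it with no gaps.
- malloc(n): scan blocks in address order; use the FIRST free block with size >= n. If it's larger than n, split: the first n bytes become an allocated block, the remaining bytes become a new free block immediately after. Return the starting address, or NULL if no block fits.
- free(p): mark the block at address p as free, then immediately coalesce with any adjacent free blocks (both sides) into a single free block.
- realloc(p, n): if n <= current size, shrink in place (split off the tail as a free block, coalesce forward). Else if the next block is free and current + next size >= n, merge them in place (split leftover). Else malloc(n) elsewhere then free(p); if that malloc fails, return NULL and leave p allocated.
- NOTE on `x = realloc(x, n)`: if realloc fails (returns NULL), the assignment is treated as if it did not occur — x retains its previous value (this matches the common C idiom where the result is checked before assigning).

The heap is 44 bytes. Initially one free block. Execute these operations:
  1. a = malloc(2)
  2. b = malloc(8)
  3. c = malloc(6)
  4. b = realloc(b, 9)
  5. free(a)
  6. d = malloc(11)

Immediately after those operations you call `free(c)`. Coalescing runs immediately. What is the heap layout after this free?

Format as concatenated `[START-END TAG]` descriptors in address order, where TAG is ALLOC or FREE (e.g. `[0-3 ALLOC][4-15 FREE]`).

Answer: [0-15 FREE][16-24 ALLOC][25-35 ALLOC][36-43 FREE]

Derivation:
Op 1: a = malloc(2) -> a = 0; heap: [0-1 ALLOC][2-43 FREE]
Op 2: b = malloc(8) -> b = 2; heap: [0-1 ALLOC][2-9 ALLOC][10-43 FREE]
Op 3: c = malloc(6) -> c = 10; heap: [0-1 ALLOC][2-9 ALLOC][10-15 ALLOC][16-43 FREE]
Op 4: b = realloc(b, 9) -> b = 16; heap: [0-1 ALLOC][2-9 FREE][10-15 ALLOC][16-24 ALLOC][25-43 FREE]
Op 5: free(a) -> (freed a); heap: [0-9 FREE][10-15 ALLOC][16-24 ALLOC][25-43 FREE]
Op 6: d = malloc(11) -> d = 25; heap: [0-9 FREE][10-15 ALLOC][16-24 ALLOC][25-35 ALLOC][36-43 FREE]
free(c): c = 10 -> block [10-15 ALLOC]; mark free, coalesce with adjacent free neighbors -> [0-15 FREE][16-24 ALLOC][25-35 ALLOC][36-43 FREE]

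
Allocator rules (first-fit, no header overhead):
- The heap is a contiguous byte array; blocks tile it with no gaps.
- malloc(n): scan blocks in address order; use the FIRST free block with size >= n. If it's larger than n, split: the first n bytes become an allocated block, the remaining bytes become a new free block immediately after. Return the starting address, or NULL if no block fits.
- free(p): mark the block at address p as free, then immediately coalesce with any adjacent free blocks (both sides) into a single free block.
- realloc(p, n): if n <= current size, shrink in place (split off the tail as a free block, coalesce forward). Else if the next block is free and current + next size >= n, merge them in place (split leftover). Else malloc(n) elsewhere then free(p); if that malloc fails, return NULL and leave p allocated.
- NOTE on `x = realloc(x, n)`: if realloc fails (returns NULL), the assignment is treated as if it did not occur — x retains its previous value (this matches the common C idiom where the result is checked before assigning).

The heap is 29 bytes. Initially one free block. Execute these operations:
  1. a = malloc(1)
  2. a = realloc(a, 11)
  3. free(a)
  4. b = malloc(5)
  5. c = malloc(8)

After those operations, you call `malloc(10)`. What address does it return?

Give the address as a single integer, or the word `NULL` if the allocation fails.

Op 1: a = malloc(1) -> a = 0; heap: [0-0 ALLOC][1-28 FREE]
Op 2: a = realloc(a, 11) -> a = 0; heap: [0-10 ALLOC][11-28 FREE]
Op 3: free(a) -> (freed a); heap: [0-28 FREE]
Op 4: b = malloc(5) -> b = 0; heap: [0-4 ALLOC][5-28 FREE]
Op 5: c = malloc(8) -> c = 5; heap: [0-4 ALLOC][5-12 ALLOC][13-28 FREE]
malloc(10): first-fit scan over [0-4 ALLOC][5-12 ALLOC][13-28 FREE] -> 13

Answer: 13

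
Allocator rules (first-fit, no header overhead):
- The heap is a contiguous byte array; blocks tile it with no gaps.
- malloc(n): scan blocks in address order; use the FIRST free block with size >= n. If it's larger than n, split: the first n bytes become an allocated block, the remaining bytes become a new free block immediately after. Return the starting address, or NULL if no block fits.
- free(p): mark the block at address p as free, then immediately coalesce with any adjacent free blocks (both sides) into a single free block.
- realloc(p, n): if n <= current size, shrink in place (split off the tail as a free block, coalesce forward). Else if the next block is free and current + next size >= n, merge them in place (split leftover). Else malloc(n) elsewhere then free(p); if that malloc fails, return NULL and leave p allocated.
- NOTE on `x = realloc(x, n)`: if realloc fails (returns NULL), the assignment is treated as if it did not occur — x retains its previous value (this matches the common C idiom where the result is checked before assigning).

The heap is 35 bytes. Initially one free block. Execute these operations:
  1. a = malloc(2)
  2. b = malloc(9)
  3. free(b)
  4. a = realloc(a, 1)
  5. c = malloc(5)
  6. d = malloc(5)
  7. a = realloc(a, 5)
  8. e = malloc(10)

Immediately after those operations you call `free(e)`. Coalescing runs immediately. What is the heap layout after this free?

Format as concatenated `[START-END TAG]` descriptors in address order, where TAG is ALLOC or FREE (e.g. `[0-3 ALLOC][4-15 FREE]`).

Answer: [0-0 FREE][1-5 ALLOC][6-10 ALLOC][11-15 ALLOC][16-34 FREE]

Derivation:
Op 1: a = malloc(2) -> a = 0; heap: [0-1 ALLOC][2-34 FREE]
Op 2: b = malloc(9) -> b = 2; heap: [0-1 ALLOC][2-10 ALLOC][11-34 FREE]
Op 3: free(b) -> (freed b); heap: [0-1 ALLOC][2-34 FREE]
Op 4: a = realloc(a, 1) -> a = 0; heap: [0-0 ALLOC][1-34 FREE]
Op 5: c = malloc(5) -> c = 1; heap: [0-0 ALLOC][1-5 ALLOC][6-34 FREE]
Op 6: d = malloc(5) -> d = 6; heap: [0-0 ALLOC][1-5 ALLOC][6-10 ALLOC][11-34 FREE]
Op 7: a = realloc(a, 5) -> a = 11; heap: [0-0 FREE][1-5 ALLOC][6-10 ALLOC][11-15 ALLOC][16-34 FREE]
Op 8: e = malloc(10) -> e = 16; heap: [0-0 FREE][1-5 ALLOC][6-10 ALLOC][11-15 ALLOC][16-25 ALLOC][26-34 FREE]
free(e): e = 16 -> block [16-25 ALLOC]; mark free, coalesce with adjacent free neighbors -> [0-0 FREE][1-5 ALLOC][6-10 ALLOC][11-15 ALLOC][16-34 FREE]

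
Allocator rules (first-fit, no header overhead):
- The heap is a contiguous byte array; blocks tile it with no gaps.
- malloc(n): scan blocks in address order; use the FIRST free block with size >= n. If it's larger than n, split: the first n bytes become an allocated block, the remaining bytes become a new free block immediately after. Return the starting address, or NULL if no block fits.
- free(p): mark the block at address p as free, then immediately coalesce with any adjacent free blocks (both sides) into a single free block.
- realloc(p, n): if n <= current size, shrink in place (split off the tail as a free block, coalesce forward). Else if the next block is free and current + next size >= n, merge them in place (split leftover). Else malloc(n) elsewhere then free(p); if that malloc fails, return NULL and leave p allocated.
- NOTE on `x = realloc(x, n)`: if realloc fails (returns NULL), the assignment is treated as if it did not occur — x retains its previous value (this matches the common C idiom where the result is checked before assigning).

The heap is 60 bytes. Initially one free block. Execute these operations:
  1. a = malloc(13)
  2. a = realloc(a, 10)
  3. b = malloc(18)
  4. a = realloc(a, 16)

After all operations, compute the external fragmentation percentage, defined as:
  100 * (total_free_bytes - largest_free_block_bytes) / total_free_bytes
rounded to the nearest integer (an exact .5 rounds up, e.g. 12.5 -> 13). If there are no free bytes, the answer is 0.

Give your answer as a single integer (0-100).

Answer: 38

Derivation:
Op 1: a = malloc(13) -> a = 0; heap: [0-12 ALLOC][13-59 FREE]
Op 2: a = realloc(a, 10) -> a = 0; heap: [0-9 ALLOC][10-59 FREE]
Op 3: b = malloc(18) -> b = 10; heap: [0-9 ALLOC][10-27 ALLOC][28-59 FREE]
Op 4: a = realloc(a, 16) -> a = 28; heap: [0-9 FREE][10-27 ALLOC][28-43 ALLOC][44-59 FREE]
Free blocks: [10 16] total_free=26 largest=16 -> 100*(26-16)/26 = 1000/26 ≈ 38.462 -> rounds to 38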